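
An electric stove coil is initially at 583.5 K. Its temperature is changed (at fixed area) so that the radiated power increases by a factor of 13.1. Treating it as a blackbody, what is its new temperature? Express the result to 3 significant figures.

T₂ ≈ 1.11×10³ K

P ∝ T⁴, so T₂/T₁ = (P₂/P₁)^(1/4) = (13.1)^(1/4) = 1.90247.
T₂ = 583.5 × 1.90247 = 1.11×10³ K.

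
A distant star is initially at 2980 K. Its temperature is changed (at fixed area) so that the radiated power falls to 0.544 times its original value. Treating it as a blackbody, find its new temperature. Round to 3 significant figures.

P ∝ T⁴, so T₂/T₁ = (P₂/P₁)^(1/4) = (0.544)^(1/4) = 0.858815.
T₂ = 2980 × 0.858815 = 2.56×10³ K.

T₂ ≈ 2.56×10³ K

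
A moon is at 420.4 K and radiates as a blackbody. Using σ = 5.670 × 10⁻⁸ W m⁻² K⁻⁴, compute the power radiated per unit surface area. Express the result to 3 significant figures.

I ≈ 1.77×10³ W/m²

Stefan–Boltzmann: I = σT⁴ = 5.670×10⁻⁸ × (420.4)⁴ = 1.77×10³ W/m².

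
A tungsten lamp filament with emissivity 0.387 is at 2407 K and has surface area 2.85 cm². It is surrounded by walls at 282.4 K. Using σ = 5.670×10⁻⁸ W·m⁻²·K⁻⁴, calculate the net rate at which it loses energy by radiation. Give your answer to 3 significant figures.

Area A = 2.85 cm² = 2.85×10⁻⁴ m².
Net radiated power P_net = εσA(T⁴ − T₀⁴) = 0.387×5.670×10⁻⁸×2.85×10⁻⁴×(2407⁴ − 282.4⁴).
T⁴ − T₀⁴ = 3.35664×10¹³ − 6.36002×10⁹ = 3.35600×10¹³ K⁴, so P_net = 210 W.

Net loss ≈ 210 W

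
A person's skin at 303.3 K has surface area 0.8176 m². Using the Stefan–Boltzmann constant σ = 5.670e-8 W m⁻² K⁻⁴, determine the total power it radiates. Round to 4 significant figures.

Area A = 0.8176 m².
P = σAT⁴ = 5.670×10⁻⁸ × 0.8176 × (303.3)⁴ = 392.3 W.

P ≈ 392.3 W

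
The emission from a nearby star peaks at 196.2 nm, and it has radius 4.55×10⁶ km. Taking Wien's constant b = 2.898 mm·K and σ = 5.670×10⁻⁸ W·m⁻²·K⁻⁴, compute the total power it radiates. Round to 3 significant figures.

P ≈ 7.02×10²⁹ W

Wien's law: T = b/λ_max = 2.898×10⁻³/1.962×10⁻⁷ = 14770.6 K.
Surface area A = 4πR² = 4π(4.55×10⁹ m)² = 2.60155×10²⁰ m².
Then P = σAT⁴ = 5.670×10⁻⁸×2.60155×10²⁰×(14770.6)⁴ = 7.02×10²⁹ W.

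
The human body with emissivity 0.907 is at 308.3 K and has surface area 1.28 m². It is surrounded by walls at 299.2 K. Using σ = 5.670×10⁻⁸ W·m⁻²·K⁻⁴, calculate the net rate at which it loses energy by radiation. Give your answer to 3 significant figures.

Area A = 1.28 m².
Net radiated power P_net = εσA(T⁴ − T₀⁴) = 0.907×5.670×10⁻⁸×1.28×(308.3⁴ − 299.2⁴).
T⁴ − T₀⁴ = 9.03429×10⁹ − 8.01394×10⁹ = 1.02035×10⁹ K⁴, so P_net = 67.2 W.

Net loss ≈ 67.2 W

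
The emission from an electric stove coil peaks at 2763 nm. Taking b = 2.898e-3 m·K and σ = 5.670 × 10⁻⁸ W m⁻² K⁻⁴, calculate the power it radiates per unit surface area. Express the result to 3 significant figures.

I ≈ 6.86×10⁴ W/m²

Wien's law: T = b/λ_max = 2.898×10⁻³/2.763×10⁻⁶ = 1048.86 K.
Then I = σT⁴ = 5.670×10⁻⁸×(1048.86)⁴ = 6.86×10⁴ W/m².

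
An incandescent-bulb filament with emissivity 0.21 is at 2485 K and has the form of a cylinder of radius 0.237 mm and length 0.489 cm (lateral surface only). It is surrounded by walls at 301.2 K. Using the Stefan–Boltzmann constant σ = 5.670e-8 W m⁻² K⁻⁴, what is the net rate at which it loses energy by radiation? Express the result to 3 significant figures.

Net loss ≈ 3.31 W

Lateral area A = 2πrL = 2π×2.37×10⁻⁴×4.89×10⁻³ = 7.28177×10⁻⁶ m².
Net radiated power P_net = εσA(T⁴ − T₀⁴) = 0.21×5.670×10⁻⁸×7.28177×10⁻⁶×(2485⁴ − 301.2⁴).
T⁴ − T₀⁴ = 3.81334×10¹³ − 8.23038×10⁹ = 3.81252×10¹³ K⁴, so P_net = 3.31 W.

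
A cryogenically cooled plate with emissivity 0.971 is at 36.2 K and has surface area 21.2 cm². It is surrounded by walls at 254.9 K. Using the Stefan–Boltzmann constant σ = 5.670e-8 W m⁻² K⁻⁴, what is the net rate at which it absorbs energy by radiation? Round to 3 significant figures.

Net gain ≈ 0.493 W

Area A = 21.2 cm² = 2.12×10⁻³ m².
Net radiated power P_net = εσA(T⁴ − T₀⁴) = 0.971×5.670×10⁻⁸×2.12×10⁻³×(36.2⁴ − 254.9⁴).
T⁴ − T₀⁴ = 1.71725×10⁶ − 4.22162×10⁹ = -4.21990×10⁹ K⁴, so P_net = -0.493 W — negative, meaning a net gain of 0.493 W.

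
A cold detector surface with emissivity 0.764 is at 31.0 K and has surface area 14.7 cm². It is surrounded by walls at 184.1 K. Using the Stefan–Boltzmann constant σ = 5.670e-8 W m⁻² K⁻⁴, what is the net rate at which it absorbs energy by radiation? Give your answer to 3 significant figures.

Net gain ≈ 0.0731 W

Area A = 14.7 cm² = 1.47×10⁻³ m².
Net radiated power P_net = εσA(T⁴ − T₀⁴) = 0.764×5.670×10⁻⁸×1.47×10⁻³×(31.0⁴ − 184.1⁴).
T⁴ − T₀⁴ = 9.23521×10⁵ − 1.14872×10⁹ = -1.14780×10⁹ K⁴, so P_net = -0.0731 W — negative, meaning a net gain of 0.0731 W.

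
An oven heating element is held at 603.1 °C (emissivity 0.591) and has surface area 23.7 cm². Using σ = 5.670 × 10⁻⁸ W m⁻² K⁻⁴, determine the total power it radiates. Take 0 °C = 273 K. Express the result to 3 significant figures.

P ≈ 46.8 W

T = 603.1 °C + 273 = 876.1 K.
Area A = 23.7 cm² = 2.37×10⁻³ m².
P = εσAT⁴ = 0.591 × 5.670×10⁻⁸ × 2.37×10⁻³ × (876.1)⁴ = 46.8 W.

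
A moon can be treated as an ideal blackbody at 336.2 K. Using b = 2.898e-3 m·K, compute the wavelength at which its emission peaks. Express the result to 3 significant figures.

λ_max ≈ 8.62 μm

Wien's displacement law: λ_max = b/T = (2.898×10⁻³ m·K)/(336.2 K) = 8.620×10⁻⁶ m.
That is 8.62 μm, in the infrared range.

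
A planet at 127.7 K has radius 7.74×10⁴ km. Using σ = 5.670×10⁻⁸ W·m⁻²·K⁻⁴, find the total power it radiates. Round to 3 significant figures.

P ≈ 1.14×10¹⁸ W

Surface area A = 4πR² = 4π(7.74×10⁷ m)² = 7.52821×10¹⁶ m².
P = σAT⁴ = 5.670×10⁻⁸ × 7.52821×10¹⁶ × (127.7)⁴ = 1.14×10¹⁸ W.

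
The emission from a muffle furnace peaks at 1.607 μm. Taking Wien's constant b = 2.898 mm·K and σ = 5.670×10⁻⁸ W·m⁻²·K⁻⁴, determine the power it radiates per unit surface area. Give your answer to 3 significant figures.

Wien's law: T = b/λ_max = 2.898×10⁻³/1.607×10⁻⁶ = 1803.36 K.
Then I = σT⁴ = 5.670×10⁻⁸×(1803.36)⁴ = 6.00×10⁵ W/m².

I ≈ 6.00×10⁵ W/m²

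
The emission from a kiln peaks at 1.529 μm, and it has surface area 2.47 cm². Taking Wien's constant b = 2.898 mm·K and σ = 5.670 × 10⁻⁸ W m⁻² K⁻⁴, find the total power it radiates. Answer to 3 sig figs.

P ≈ 181 W

Wien's law: T = b/λ_max = 2.898×10⁻³/1.529×10⁻⁶ = 1895.36 K.
Area A = 2.47 cm² = 2.47×10⁻⁴ m².
Then P = σAT⁴ = 5.670×10⁻⁸×2.47×10⁻⁴×(1895.36)⁴ = 181 W.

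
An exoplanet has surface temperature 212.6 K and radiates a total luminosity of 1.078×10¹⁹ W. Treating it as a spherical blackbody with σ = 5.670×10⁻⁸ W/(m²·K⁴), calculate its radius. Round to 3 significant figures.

R ≈ 8.61×10⁷ m

L = 4πR²σT⁴ ⇒ R = √(L/(4πσT⁴)).
σT⁴ = 115.834 W/m², so R = √(1.078×10¹⁹/(4π×115.834)) = 8.61×10⁷ m.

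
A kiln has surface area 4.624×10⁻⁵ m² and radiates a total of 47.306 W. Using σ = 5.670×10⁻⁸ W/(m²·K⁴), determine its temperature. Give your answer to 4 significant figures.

Area A = 4.624×10⁻⁵ m².
P = σAT⁴ ⇒ T = (P/(σA))^(1/4) = (47.306/(5.670×10⁻⁸×4.624×10⁻⁵))^(1/4) = 2061 K.

T ≈ 2061 K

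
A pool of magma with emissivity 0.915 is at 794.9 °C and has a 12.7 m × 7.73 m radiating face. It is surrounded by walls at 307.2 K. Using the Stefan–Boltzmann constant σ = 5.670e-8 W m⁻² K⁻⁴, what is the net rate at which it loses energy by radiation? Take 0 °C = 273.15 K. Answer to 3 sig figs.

T = 794.9 °C + 273.15 = 1068.05 K.
Area A = 12.7 × 7.73 = 98.171 m².
Net radiated power P_net = εσA(T⁴ − T₀⁴) = 0.915×5.670×10⁻⁸×98.171×(1068.05⁴ − 307.2⁴).
T⁴ − T₀⁴ = 1.30127×10¹² − 8.90604×10⁹ = 1.29236×10¹² K⁴, so P_net = 6.58×10⁶ W.

Net loss ≈ 6.58×10⁶ W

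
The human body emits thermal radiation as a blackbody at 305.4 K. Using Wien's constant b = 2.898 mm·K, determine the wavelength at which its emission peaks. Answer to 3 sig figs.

λ_max ≈ 9.49 μm

Wien's displacement law: λ_max = b/T = (2.898×10⁻³ m·K)/(305.4 K) = 9.489×10⁻⁶ m.
That is 9.49 μm, in the infrared range.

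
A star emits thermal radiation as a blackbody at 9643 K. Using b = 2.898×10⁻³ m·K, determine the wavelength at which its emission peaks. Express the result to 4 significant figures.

Wien's displacement law: λ_max = b/T = (2.898×10⁻³ m·K)/(9643 K) = 3.0053×10⁻⁷ m.
That is 0.3005 μm, in the ultraviolet range.

λ_max ≈ 0.3005 μm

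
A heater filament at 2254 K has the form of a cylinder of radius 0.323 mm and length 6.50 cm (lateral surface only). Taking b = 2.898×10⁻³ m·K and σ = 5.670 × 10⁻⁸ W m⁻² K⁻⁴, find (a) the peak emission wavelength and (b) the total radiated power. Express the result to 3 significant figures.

λ_max ≈ 1.29×10³ nm; P ≈ 193 W

(a) λ_max = b/T = 2.898×10⁻³/2254 = 1.286×10⁻⁶ m = 1.29×10³ nm.
Lateral area A = 2πrL = 2π×3.23×10⁻⁴×0.0650 = 1.31915×10⁻⁴ m².
(b) P = σAT⁴ = 5.670×10⁻⁸×1.31915×10⁻⁴×(2254)⁴ = 193 W.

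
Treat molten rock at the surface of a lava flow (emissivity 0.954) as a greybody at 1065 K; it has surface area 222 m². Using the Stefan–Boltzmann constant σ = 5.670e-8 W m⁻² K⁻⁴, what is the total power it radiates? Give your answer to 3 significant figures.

P ≈ 1.54×10⁷ W

Area A = 222 m².
P = εσAT⁴ = 0.954 × 5.670×10⁻⁸ × 222 × (1065)⁴ = 1.54×10⁷ W.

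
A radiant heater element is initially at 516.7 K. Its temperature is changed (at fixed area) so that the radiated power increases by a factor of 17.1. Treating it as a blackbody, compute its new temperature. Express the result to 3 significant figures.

T₂ ≈ 1.05×10³ K

P ∝ T⁴, so T₂/T₁ = (P₂/P₁)^(1/4) = (17.1)^(1/4) = 2.03352.
T₂ = 516.7 × 2.03352 = 1.05×10³ K.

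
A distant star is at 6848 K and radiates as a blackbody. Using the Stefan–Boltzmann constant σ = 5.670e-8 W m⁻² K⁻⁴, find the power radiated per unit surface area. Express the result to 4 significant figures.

Stefan–Boltzmann: I = σT⁴ = 5.670×10⁻⁸ × (6848)⁴ = 1.247×10⁸ W/m².

I ≈ 1.247×10⁸ W/m²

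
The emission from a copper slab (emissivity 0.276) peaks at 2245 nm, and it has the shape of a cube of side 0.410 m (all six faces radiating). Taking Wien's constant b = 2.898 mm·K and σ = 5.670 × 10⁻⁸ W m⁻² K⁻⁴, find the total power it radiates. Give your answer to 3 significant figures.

Wien's law: T = b/λ_max = 2.898×10⁻³/2.245×10⁻⁶ = 1290.87 K.
Area A = 6s² = 6×(0.410 m)² = 1.0086 m².
Then P = εσAT⁴ = 0.276×5.670×10⁻⁸×1.0086×(1290.87)⁴ = 4.38×10⁴ W.

P ≈ 4.38×10⁴ W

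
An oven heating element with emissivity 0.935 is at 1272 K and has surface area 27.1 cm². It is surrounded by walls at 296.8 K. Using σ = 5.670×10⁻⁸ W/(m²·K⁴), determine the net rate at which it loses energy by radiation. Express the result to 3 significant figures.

Area A = 27.1 cm² = 2.71×10⁻³ m².
Net radiated power P_net = εσA(T⁴ − T₀⁴) = 0.935×5.670×10⁻⁸×2.71×10⁻³×(1272⁴ − 296.8⁴).
T⁴ − T₀⁴ = 2.61787×10¹² − 7.75989×10⁹ = 2.61011×10¹² K⁴, so P_net = 375 W.

Net loss ≈ 375 W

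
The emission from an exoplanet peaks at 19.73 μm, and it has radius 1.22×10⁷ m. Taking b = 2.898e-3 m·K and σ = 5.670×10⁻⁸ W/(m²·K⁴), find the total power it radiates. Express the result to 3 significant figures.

Wien's law: T = b/λ_max = 2.898×10⁻³/1.973×10⁻⁵ = 146.883 K.
Surface area A = 4πR² = 4π(1.22×10⁷ m)² = 1.87038×10¹⁵ m².
Then P = σAT⁴ = 5.670×10⁻⁸×1.87038×10¹⁵×(146.883)⁴ = 4.94×10¹⁶ W.

P ≈ 4.94×10¹⁶ W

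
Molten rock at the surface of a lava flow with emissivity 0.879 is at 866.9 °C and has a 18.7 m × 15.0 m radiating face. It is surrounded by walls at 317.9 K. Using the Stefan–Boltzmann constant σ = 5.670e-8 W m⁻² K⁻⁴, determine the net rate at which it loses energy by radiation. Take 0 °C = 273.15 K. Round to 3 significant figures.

Net loss ≈ 2.35×10⁷ W

T = 866.9 °C + 273.15 = 1140.05 K.
Area A = 18.7 × 15.0 = 280.5 m².
Net radiated power P_net = εσA(T⁴ − T₀⁴) = 0.879×5.670×10⁻⁸×280.5×(1140.05⁴ − 317.9⁴).
T⁴ − T₀⁴ = 1.68926×10¹² − 1.02132×10¹⁰ = 1.67905×10¹² K⁴, so P_net = 2.35×10⁷ W.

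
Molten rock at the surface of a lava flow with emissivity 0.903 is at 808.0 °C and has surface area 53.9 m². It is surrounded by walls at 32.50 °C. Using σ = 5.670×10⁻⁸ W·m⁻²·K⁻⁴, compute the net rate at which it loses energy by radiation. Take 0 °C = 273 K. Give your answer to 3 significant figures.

Net loss ≈ 3.74×10⁶ W

T = 808.0 °C + 273 = 1081.0 K.
Surroundings: T = 32.50 °C + 273 = 305.50 K.
Area A = 53.9 m².
Net radiated power P_net = εσA(T⁴ − T₀⁴) = 0.903×5.670×10⁻⁸×53.9×(1081.0⁴ − 305.50⁴).
T⁴ − T₀⁴ = 1.36553×10¹² − 8.71054×10⁹ = 1.35682×10¹² K⁴, so P_net = 3.74×10⁶ W.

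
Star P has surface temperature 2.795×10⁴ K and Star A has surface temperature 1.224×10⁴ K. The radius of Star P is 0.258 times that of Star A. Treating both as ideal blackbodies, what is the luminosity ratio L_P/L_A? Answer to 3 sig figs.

L ∝ R²T⁴, so L_P/L_A = (R_P/R_A)²(T_P/T_A)⁴ = (0.258)² × (2.795×10⁴/1.224×10⁴)⁴ = 0.066564 × 27.1895 = 1.81.

L_P/L_A ≈ 1.81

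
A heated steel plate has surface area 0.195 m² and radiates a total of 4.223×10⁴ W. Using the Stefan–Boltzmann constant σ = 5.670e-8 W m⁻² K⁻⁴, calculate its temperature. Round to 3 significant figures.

T ≈ 1.40×10³ K

Area A = 0.195 m².
P = σAT⁴ ⇒ T = (P/(σA))^(1/4) = (4.223×10⁴/(5.670×10⁻⁸×0.195))^(1/4) = 1.40×10³ K.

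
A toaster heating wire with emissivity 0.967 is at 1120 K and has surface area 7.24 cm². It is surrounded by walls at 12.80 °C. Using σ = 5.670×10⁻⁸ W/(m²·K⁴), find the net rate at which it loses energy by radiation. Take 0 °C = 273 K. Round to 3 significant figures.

Surroundings: T = 12.80 °C + 273 = 285.80 K.
Area A = 7.24 cm² = 7.24×10⁻⁴ m².
Net radiated power P_net = εσA(T⁴ − T₀⁴) = 0.967×5.670×10⁻⁸×7.24×10⁻⁴×(1120⁴ − 285.80⁴).
T⁴ − T₀⁴ = 1.57352×10¹² − 6.67189×10⁹ = 1.56685×10¹² K⁴, so P_net = 62.2 W.

Net loss ≈ 62.2 W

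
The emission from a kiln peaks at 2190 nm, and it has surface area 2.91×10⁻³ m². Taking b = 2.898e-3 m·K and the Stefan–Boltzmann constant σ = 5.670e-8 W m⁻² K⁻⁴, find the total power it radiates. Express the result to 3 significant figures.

Wien's law: T = b/λ_max = 2.898×10⁻³/2.190×10⁻⁶ = 1323.29 K.
Area A = 2.91×10⁻³ m².
Then P = σAT⁴ = 5.670×10⁻⁸×2.91×10⁻³×(1323.29)⁴ = 506 W.

P ≈ 506 W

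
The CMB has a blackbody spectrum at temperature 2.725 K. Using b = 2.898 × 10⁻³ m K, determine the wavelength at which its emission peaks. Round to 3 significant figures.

Wien's displacement law: λ_max = b/T = (2.898×10⁻³ m·K)/(2.725 K) = 1.063×10⁻³ m.
That is 1.06×10⁻³ m, in the microwave range.

λ_max ≈ 1.06×10⁻³ m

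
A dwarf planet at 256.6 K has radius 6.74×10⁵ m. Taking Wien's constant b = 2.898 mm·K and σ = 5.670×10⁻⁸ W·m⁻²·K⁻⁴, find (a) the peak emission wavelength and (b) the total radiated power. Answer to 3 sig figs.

(a) λ_max = b/T = 2.898×10⁻³/256.6 = 1.129×10⁻⁵ m = 11.3 μm.
Surface area A = 4πR² = 4π(6.74×10⁵ m)² = 5.70860×10¹² m².
(b) P = σAT⁴ = 5.670×10⁻⁸×5.70860×10¹²×(256.6)⁴ = 1.40×10¹⁵ W.

λ_max ≈ 11.3 μm; P ≈ 1.40×10¹⁵ W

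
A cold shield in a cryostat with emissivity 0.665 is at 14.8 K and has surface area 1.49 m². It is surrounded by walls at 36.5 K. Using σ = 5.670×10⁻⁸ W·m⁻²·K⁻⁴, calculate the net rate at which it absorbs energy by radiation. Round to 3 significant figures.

Net gain ≈ 0.0970 W

Area A = 1.49 m².
Net radiated power P_net = εσA(T⁴ − T₀⁴) = 0.665×5.670×10⁻⁸×1.49×(14.8⁴ − 36.5⁴).
T⁴ − T₀⁴ = 47978.5 − 1.77489×10⁶ = -1.72691×10⁶ K⁴, so P_net = -0.0970 W — negative, meaning a net gain of 0.0970 W.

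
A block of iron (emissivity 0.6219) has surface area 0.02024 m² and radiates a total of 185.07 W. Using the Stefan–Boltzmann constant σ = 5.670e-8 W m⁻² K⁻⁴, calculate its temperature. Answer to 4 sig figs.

T ≈ 713.6 K

Area A = 0.02024 m².
P = εσAT⁴ ⇒ T = (P/(εσA))^(1/4) = (185.07/(0.6219×5.670×10⁻⁸×0.02024))^(1/4) = 713.6 K.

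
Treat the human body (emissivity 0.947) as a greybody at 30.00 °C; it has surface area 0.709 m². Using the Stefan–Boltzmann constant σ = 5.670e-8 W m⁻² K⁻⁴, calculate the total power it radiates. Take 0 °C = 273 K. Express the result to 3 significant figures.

P ≈ 321 W

T = 30.00 °C + 273 = 303.00 K.
Area A = 0.709 m².
P = εσAT⁴ = 0.947 × 5.670×10⁻⁸ × 0.709 × (303.00)⁴ = 321 W.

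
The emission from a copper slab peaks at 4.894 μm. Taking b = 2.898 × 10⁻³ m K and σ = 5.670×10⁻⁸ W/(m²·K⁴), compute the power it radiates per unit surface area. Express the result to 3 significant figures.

Wien's law: T = b/λ_max = 2.898×10⁻³/4.894×10⁻⁶ = 592.154 K.
Then I = σT⁴ = 5.670×10⁻⁸×(592.154)⁴ = 6.97×10³ W/m².

I ≈ 6.97×10³ W/m²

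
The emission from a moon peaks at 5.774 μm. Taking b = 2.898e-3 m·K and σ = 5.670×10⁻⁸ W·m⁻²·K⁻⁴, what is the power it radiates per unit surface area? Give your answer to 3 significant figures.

I ≈ 3.60×10³ W/m²

Wien's law: T = b/λ_max = 2.898×10⁻³/5.774×10⁻⁶ = 501.905 K.
Then I = σT⁴ = 5.670×10⁻⁸×(501.905)⁴ = 3.60×10³ W/m².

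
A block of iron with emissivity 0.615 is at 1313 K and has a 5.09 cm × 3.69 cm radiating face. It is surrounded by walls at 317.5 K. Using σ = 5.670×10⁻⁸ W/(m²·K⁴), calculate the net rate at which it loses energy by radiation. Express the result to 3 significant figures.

Area A = 0.0509 × 0.0369 = 1.87821×10⁻³ m².
Net radiated power P_net = εσA(T⁴ − T₀⁴) = 0.615×5.670×10⁻⁸×1.87821×10⁻³×(1313⁴ − 317.5⁴).
T⁴ − T₀⁴ = 2.97207×10¹² − 1.01619×10¹⁰ = 2.96191×10¹² K⁴, so P_net = 194 W.

Net loss ≈ 194 W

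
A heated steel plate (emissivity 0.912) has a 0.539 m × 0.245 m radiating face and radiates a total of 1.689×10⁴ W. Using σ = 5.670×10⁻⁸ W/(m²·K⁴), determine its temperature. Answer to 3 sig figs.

Area A = 0.539 × 0.245 = 0.132055 m².
P = εσAT⁴ ⇒ T = (P/(εσA))^(1/4) = (1.689×10⁴/(0.912×5.670×10⁻⁸×0.132055))^(1/4) = 1.25×10³ K.

T ≈ 1.25×10³ K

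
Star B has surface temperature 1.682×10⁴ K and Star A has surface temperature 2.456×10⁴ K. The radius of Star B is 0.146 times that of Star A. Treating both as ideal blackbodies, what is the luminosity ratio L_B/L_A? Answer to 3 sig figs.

L_B/L_A ≈ 4.69×10⁻³

L ∝ R²T⁴, so L_B/L_A = (R_B/R_A)²(T_B/T_A)⁴ = (0.146)² × (1.682×10⁴/2.456×10⁴)⁴ = 0.021316 × 0.219984 = 4.69×10⁻³.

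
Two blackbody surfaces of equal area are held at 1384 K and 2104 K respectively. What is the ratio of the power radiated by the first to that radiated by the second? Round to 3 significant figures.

With equal areas, P₁/P₂ = (T₁/T₂)⁴ = (1384/2104)⁴ = 0.187.

P₁/P₂ ≈ 0.187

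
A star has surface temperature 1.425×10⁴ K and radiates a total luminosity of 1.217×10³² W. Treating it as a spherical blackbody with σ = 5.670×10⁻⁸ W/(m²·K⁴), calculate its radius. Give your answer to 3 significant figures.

R ≈ 6.44×10¹⁰ m

L = 4πR²σT⁴ ⇒ R = √(L/(4πσT⁴)).
σT⁴ = 2.33799×10⁹ W/m², so R = √(1.217×10³²/(4π×2.33799×10⁹)) = 6.44×10¹⁰ m.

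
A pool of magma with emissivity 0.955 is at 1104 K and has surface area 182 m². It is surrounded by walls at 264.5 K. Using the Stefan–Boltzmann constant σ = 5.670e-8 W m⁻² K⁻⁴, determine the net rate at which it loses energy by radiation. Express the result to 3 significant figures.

Net loss ≈ 1.46×10⁷ W

Area A = 182 m².
Net radiated power P_net = εσA(T⁴ − T₀⁴) = 0.955×5.670×10⁻⁸×182×(1104⁴ − 264.5⁴).
T⁴ − T₀⁴ = 1.48551×10¹² − 4.89444×10⁹ = 1.48062×10¹² K⁴, so P_net = 1.46×10⁷ W.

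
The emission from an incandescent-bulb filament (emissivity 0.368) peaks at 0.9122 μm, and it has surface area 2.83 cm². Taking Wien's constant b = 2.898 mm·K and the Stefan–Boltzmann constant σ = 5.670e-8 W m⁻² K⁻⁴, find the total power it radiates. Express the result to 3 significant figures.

Wien's law: T = b/λ_max = 2.898×10⁻³/9.122×10⁻⁷ = 3176.93 K.
Area A = 2.83 cm² = 2.83×10⁻⁴ m².
Then P = εσAT⁴ = 0.368×5.670×10⁻⁸×2.83×10⁻⁴×(3176.93)⁴ = 602 W.

P ≈ 602 W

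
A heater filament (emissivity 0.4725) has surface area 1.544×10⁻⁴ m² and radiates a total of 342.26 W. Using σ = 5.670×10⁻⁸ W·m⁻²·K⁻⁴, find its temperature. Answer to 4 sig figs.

T ≈ 3016 K

Area A = 1.544×10⁻⁴ m².
P = εσAT⁴ ⇒ T = (P/(εσA))^(1/4) = (342.26/(0.4725×5.670×10⁻⁸×1.544×10⁻⁴))^(1/4) = 3016 K.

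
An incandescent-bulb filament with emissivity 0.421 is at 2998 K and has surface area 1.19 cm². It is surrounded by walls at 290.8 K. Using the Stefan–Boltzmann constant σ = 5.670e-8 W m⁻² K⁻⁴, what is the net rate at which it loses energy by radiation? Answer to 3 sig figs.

Area A = 1.19 cm² = 1.19×10⁻⁴ m².
Net radiated power P_net = εσA(T⁴ − T₀⁴) = 0.421×5.670×10⁻⁸×1.19×10⁻⁴×(2998⁴ − 290.8⁴).
T⁴ − T₀⁴ = 8.07842×10¹³ − 7.15118×10⁹ = 8.07770×10¹³ K⁴, so P_net = 229 W.

Net loss ≈ 229 W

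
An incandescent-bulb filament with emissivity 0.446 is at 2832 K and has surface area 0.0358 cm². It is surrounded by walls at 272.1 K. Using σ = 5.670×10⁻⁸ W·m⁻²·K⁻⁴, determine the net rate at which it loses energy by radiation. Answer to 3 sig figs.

Net loss ≈ 5.82 W

Area A = 0.0358 cm² = 3.58×10⁻⁶ m².
Net radiated power P_net = εσA(T⁴ − T₀⁴) = 0.446×5.670×10⁻⁸×3.58×10⁻⁶×(2832⁴ − 272.1⁴).
T⁴ − T₀⁴ = 6.43240×10¹³ − 5.48169×10⁹ = 6.43185×10¹³ K⁴, so P_net = 5.82 W.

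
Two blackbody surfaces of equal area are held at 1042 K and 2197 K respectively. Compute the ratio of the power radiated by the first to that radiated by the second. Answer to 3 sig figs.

With equal areas, P₁/P₂ = (T₁/T₂)⁴ = (1042/2197)⁴ = 0.0506.

P₁/P₂ ≈ 0.0506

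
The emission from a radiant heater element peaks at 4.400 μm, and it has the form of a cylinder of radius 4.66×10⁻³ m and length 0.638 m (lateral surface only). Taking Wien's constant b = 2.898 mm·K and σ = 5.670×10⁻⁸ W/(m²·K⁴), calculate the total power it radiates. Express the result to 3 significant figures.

Wien's law: T = b/λ_max = 2.898×10⁻³/4.400×10⁻⁶ = 658.636 K.
Lateral area A = 2πrL = 2π×4.66×10⁻³×0.638 = 0.0186804 m².
Then P = σAT⁴ = 5.670×10⁻⁸×0.0186804×(658.636)⁴ = 199 W.

P ≈ 199 W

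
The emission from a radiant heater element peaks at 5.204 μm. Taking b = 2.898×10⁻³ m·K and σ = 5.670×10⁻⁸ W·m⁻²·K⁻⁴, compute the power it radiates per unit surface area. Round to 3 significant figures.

I ≈ 5.45×10³ W/m²

Wien's law: T = b/λ_max = 2.898×10⁻³/5.204×10⁻⁶ = 556.879 K.
Then I = σT⁴ = 5.670×10⁻⁸×(556.879)⁴ = 5.45×10³ W/m².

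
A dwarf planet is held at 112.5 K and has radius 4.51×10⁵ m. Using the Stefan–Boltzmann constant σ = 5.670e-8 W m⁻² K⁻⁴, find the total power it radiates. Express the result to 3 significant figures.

P ≈ 2.32×10¹³ W

Surface area A = 4πR² = 4π(4.51×10⁵ m)² = 2.55601×10¹² m².
P = σAT⁴ = 5.670×10⁻⁸ × 2.55601×10¹² × (112.5)⁴ = 2.32×10¹³ W.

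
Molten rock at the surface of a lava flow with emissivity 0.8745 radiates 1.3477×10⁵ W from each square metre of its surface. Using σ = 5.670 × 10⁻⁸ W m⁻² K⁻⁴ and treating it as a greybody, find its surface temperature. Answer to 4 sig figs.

I = εσT⁴, so T = (I/εσ)^(1/4) = (1.3477×10⁵/(0.8745×5.670×10⁻⁸))^(1/4) = 1284 K.

T ≈ 1284 K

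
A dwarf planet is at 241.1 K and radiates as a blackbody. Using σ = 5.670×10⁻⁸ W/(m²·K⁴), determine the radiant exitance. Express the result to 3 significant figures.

Stefan–Boltzmann: I = σT⁴ = 5.670×10⁻⁸ × (241.1)⁴ = 192 W/m².

I ≈ 192 W/m²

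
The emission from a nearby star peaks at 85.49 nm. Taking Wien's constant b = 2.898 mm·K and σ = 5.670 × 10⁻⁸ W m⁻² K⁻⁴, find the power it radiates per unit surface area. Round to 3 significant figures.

I ≈ 7.49×10¹⁰ W/m²

Wien's law: T = b/λ_max = 2.898×10⁻³/8.549×10⁻⁸ = 33898.7 K.
Then I = σT⁴ = 5.670×10⁻⁸×(33898.7)⁴ = 7.49×10¹⁰ W/m².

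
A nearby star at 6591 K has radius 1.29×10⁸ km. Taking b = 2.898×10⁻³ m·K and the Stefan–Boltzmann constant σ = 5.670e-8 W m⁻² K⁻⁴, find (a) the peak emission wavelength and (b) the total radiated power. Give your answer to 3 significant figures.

(a) λ_max = b/T = 2.898×10⁻³/6591 = 4.397×10⁻⁷ m = 0.440 μm.
Surface area A = 4πR² = 4π(1.29×10¹¹ m)² = 2.09117×10²³ m².
(b) P = σAT⁴ = 5.670×10⁻⁸×2.09117×10²³×(6591)⁴ = 2.24×10³¹ W.

λ_max ≈ 0.440 μm; P ≈ 2.24×10³¹ W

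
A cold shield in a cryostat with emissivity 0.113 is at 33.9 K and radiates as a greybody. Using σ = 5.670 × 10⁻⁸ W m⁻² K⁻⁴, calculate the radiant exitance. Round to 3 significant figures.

Stefan–Boltzmann: I = εσT⁴ = 0.113 × 5.670×10⁻⁸ × (33.9)⁴ = 8.46×10⁻³ W/m².

I ≈ 8.46×10⁻³ W/m²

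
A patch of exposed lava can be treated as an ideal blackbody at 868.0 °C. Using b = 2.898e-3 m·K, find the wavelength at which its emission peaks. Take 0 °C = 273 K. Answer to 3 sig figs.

T = 868.0 °C + 273 = 1141.0 K.
Wien's displacement law: λ_max = b/T = (2.898×10⁻³ m·K)/(1141.0 K) = 2.540×10⁻⁶ m.
That is 2.54×10³ nm, in the infrared range.

λ_max ≈ 2.54×10³ nm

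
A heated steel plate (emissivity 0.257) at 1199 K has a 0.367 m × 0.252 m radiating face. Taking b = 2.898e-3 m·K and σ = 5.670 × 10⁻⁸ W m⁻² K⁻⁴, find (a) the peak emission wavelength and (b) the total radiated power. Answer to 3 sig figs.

(a) λ_max = b/T = 2.898×10⁻³/1199 = 2.417×10⁻⁶ m = 2.42×10³ nm.
Area A = 0.367 × 0.252 = 0.092484 m².
(b) P = εσAT⁴ = 0.257×5.670×10⁻⁸×0.092484×(1199)⁴ = 2.79×10³ W.

λ_max ≈ 2.42×10³ nm; P ≈ 2.79×10³ W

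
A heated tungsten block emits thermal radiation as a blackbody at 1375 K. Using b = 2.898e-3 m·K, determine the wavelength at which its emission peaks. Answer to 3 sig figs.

λ_max ≈ 2.11×10³ nm

Wien's displacement law: λ_max = b/T = (2.898×10⁻³ m·K)/(1375 K) = 2.108×10⁻⁶ m.
That is 2.11×10³ nm, in the infrared range.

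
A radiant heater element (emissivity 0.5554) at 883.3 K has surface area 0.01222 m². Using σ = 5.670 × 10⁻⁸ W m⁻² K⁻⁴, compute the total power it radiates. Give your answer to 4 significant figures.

Area A = 0.01222 m².
P = εσAT⁴ = 0.5554 × 5.670×10⁻⁸ × 0.01222 × (883.3)⁴ = 234.3 W.

P ≈ 234.3 W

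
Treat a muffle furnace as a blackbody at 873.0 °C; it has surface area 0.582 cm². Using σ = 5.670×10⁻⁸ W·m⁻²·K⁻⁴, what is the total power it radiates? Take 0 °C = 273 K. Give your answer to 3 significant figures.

P ≈ 5.69 W

T = 873.0 °C + 273 = 1146.0 K.
Area A = 0.582 cm² = 5.82×10⁻⁵ m².
P = σAT⁴ = 5.670×10⁻⁸ × 5.82×10⁻⁵ × (1146.0)⁴ = 5.69 W.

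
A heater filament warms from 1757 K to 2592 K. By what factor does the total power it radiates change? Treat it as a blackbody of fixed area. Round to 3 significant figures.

P₂/P₁ ≈ 4.74

P ∝ T⁴, so P₂/P₁ = (T₂/T₁)⁴ = (2592/1757)⁴ = (1.47524)⁴ = 4.74.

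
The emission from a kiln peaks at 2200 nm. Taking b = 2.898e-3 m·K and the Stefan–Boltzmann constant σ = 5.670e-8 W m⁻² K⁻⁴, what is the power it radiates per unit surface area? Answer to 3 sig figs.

Wien's law: T = b/λ_max = 2.898×10⁻³/2.200×10⁻⁶ = 1317.27 K.
Then I = σT⁴ = 5.670×10⁻⁸×(1317.27)⁴ = 1.71×10⁵ W/m².

I ≈ 1.71×10⁵ W/m²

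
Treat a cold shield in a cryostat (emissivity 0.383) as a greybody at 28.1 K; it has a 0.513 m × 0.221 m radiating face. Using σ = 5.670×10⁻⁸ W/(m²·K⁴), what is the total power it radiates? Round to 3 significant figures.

Area A = 0.513 × 0.221 = 0.113373 m².
P = εσAT⁴ = 0.383 × 5.670×10⁻⁸ × 0.113373 × (28.1)⁴ = 1.54×10⁻³ W.

P ≈ 1.54×10⁻³ W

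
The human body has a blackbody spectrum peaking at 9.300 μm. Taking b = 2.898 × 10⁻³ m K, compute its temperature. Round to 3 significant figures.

T ≈ 312 K

Wien's law gives T = b/λ_max = (2.898×10⁻³ m·K)/(9.300×10⁻⁶ m) = 312 K.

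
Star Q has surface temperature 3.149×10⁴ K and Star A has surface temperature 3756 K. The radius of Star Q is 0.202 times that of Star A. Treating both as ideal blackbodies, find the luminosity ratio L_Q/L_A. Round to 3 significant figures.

L ∝ R²T⁴, so L_Q/L_A = (R_Q/R_A)²(T_Q/T_A)⁴ = (0.202)² × (3.149×10⁴/3756)⁴ = 0.040804 × 4940.70 = 202.

L_Q/L_A ≈ 202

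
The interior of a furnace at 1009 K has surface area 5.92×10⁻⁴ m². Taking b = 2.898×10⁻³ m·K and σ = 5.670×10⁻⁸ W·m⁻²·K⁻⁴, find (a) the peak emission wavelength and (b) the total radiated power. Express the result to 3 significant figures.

λ_max ≈ 2.87×10³ nm; P ≈ 34.8 W

(a) λ_max = b/T = 2.898×10⁻³/1009 = 2.872×10⁻⁶ m = 2.87×10³ nm.
Area A = 5.92×10⁻⁴ m².
(b) P = σAT⁴ = 5.670×10⁻⁸×5.92×10⁻⁴×(1009)⁴ = 34.8 W.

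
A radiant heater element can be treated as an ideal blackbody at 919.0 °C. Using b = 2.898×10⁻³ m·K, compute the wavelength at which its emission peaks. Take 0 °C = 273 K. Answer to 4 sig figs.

λ_max ≈ 2431 nm

T = 919.0 °C + 273 = 1192.0 K.
Wien's displacement law: λ_max = b/T = (2.898×10⁻³ m·K)/(1192.0 K) = 2.4312×10⁻⁶ m.
That is 2431 nm, in the infrared range.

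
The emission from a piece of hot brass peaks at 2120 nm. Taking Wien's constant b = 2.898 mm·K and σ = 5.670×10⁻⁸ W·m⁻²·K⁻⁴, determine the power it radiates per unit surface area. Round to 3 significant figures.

Wien's law: T = b/λ_max = 2.898×10⁻³/2.120×10⁻⁶ = 1366.98 K.
Then I = σT⁴ = 5.670×10⁻⁸×(1366.98)⁴ = 1.98×10⁵ W/m².

I ≈ 1.98×10⁵ W/m²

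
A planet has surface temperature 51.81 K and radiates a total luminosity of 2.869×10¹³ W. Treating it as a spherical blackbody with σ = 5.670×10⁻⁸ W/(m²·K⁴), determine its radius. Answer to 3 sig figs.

R ≈ 2.36×10⁶ m

L = 4πR²σT⁴ ⇒ R = √(L/(4πσT⁴)).
σT⁴ = 0.408543 W/m², so R = √(2.869×10¹³/(4π×0.408543)) = 2.36×10⁶ m.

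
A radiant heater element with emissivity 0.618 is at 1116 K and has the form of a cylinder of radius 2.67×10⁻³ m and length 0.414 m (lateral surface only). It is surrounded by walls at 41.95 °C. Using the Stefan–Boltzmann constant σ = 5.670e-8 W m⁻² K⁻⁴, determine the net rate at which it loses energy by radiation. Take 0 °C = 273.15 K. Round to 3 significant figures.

Surroundings: T = 41.95 °C + 273.15 = 315.10 K.
Lateral area A = 2πrL = 2π×2.67×10⁻³×0.414 = 6.94531×10⁻³ m².
Net radiated power P_net = εσA(T⁴ − T₀⁴) = 0.618×5.670×10⁻⁸×6.94531×10⁻³×(1116⁴ − 315.10⁴).
T⁴ − T₀⁴ = 1.55116×10¹² − 9.85811×10⁹ = 1.54130×10¹² K⁴, so P_net = 375 W.

Net loss ≈ 375 W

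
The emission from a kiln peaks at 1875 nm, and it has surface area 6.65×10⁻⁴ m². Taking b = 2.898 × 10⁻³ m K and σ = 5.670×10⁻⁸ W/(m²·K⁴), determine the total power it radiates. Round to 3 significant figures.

Wien's law: T = b/λ_max = 2.898×10⁻³/1.875×10⁻⁶ = 1545.60 K.
Area A = 6.65×10⁻⁴ m².
Then P = σAT⁴ = 5.670×10⁻⁸×6.65×10⁻⁴×(1545.60)⁴ = 215 W.

P ≈ 215 W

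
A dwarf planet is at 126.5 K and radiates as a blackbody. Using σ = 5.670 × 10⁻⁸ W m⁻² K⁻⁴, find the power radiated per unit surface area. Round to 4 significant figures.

I ≈ 14.52 W/m²

Stefan–Boltzmann: I = σT⁴ = 5.670×10⁻⁸ × (126.5)⁴ = 14.52 W/m².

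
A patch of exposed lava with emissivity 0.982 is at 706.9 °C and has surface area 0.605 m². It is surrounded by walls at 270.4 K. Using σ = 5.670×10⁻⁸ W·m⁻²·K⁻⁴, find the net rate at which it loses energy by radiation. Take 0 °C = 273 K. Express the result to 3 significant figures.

Net loss ≈ 3.09×10⁴ W

T = 706.9 °C + 273 = 979.9 K.
Area A = 0.605 m².
Net radiated power P_net = εσA(T⁴ − T₀⁴) = 0.982×5.670×10⁻⁸×0.605×(979.9⁴ − 270.4⁴).
T⁴ − T₀⁴ = 9.21992×10¹¹ − 5.34597×10⁹ = 9.16646×10¹¹ K⁴, so P_net = 3.09×10⁴ W.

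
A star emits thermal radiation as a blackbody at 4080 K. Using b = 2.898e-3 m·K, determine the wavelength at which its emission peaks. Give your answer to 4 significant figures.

Wien's displacement law: λ_max = b/T = (2.898×10⁻³ m·K)/(4080 K) = 7.1029×10⁻⁷ m.
That is 0.7103 μm, in the visible range.

λ_max ≈ 0.7103 μm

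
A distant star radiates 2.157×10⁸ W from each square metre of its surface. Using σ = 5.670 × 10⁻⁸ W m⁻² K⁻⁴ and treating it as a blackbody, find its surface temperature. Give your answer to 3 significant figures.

I = σT⁴, so T = (I/σ)^(1/4) = (2.157×10⁸/(5.670×10⁻⁸))^(1/4) = 7.85×10³ K.

T ≈ 7.85×10³ K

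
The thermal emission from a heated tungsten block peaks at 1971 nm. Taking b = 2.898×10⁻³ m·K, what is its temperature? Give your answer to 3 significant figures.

T ≈ 1.47×10³ K

Wien's law gives T = b/λ_max = (2.898×10⁻³ m·K)/(1.971×10⁻⁶ m) = 1.47×10³ K.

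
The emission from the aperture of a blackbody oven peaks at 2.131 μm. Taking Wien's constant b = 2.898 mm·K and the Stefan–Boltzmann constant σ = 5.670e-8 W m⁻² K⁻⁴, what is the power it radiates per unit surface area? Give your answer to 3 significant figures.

Wien's law: T = b/λ_max = 2.898×10⁻³/2.131×10⁻⁶ = 1359.92 K.
Then I = σT⁴ = 5.670×10⁻⁸×(1359.92)⁴ = 1.94×10⁵ W/m².

I ≈ 1.94×10⁵ W/m²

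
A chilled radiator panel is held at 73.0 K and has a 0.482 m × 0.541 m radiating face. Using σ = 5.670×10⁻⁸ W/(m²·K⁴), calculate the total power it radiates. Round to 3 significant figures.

P ≈ 0.420 W

Area A = 0.482 × 0.541 = 0.260762 m².
P = σAT⁴ = 5.670×10⁻⁸ × 0.260762 × (73.0)⁴ = 0.420 W.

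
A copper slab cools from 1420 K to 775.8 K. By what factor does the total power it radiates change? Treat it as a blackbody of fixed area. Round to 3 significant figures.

P₂/P₁ ≈ 0.0891

P ∝ T⁴, so P₂/P₁ = (T₂/T₁)⁴ = (775.8/1420)⁴ = (0.546338)⁴ = 0.0891.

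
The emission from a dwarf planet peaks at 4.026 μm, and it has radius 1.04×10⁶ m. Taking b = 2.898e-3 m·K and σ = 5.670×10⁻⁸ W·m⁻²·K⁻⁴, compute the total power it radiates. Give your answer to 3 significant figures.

P ≈ 2.07×10¹⁷ W

Wien's law: T = b/λ_max = 2.898×10⁻³/4.026×10⁻⁶ = 719.821 K.
Surface area A = 4πR² = 4π(1.04×10⁶ m)² = 1.35918×10¹³ m².
Then P = σAT⁴ = 5.670×10⁻⁸×1.35918×10¹³×(719.821)⁴ = 2.07×10¹⁷ W.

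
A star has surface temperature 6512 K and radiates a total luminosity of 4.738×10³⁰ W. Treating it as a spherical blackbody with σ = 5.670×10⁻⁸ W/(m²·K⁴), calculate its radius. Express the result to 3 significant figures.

L = 4πR²σT⁴ ⇒ R = √(L/(4πσT⁴)).
σT⁴ = 1.01963×10⁸ W/m², so R = √(4.738×10³⁰/(4π×1.01963×10⁸)) = 6.08×10¹⁰ m.

R ≈ 6.08×10¹⁰ m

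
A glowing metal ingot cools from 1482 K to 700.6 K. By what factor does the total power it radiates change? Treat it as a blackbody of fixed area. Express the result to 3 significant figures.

P ∝ T⁴, so P₂/P₁ = (T₂/T₁)⁴ = (700.6/1482)⁴ = (0.472740)⁴ = 0.0499.

P₂/P₁ ≈ 0.0499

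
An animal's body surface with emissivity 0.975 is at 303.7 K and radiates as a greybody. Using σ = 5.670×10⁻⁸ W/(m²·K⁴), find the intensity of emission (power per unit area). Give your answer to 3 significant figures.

Stefan–Boltzmann: I = εσT⁴ = 0.975 × 5.670×10⁻⁸ × (303.7)⁴ = 470 W/m².

I ≈ 470 W/m²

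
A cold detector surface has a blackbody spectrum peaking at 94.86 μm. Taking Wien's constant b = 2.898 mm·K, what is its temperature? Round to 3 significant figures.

T ≈ 30.6 K

Wien's law gives T = b/λ_max = (2.898×10⁻³ m·K)/(9.486×10⁻⁵ m) = 30.6 K.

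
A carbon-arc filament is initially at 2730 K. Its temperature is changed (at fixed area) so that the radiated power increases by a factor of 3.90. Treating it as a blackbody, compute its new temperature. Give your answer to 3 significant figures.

P ∝ T⁴, so T₂/T₁ = (P₂/P₁)^(1/4) = (3.90)^(1/4) = 1.40529.
T₂ = 2730 × 1.40529 = 3.84×10³ K.

T₂ ≈ 3.84×10³ K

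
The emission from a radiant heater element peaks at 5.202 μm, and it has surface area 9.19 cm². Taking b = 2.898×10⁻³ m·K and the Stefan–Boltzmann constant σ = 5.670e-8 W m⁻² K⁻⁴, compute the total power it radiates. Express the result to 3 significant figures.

Wien's law: T = b/λ_max = 2.898×10⁻³/5.202×10⁻⁶ = 557.093 K.
Area A = 9.19 cm² = 9.19×10⁻⁴ m².
Then P = σAT⁴ = 5.670×10⁻⁸×9.19×10⁻⁴×(557.093)⁴ = 5.02 W.

P ≈ 5.02 W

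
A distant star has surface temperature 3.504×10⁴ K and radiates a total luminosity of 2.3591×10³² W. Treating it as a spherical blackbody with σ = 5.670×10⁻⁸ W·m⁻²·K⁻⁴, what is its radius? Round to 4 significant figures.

R ≈ 1.482×10¹⁰ m

L = 4πR²σT⁴ ⇒ R = √(L/(4πσT⁴)).
σT⁴ = 8.54751×10¹⁰ W/m², so R = √(2.3591×10³²/(4π×8.54751×10¹⁰)) = 1.482×10¹⁰ m.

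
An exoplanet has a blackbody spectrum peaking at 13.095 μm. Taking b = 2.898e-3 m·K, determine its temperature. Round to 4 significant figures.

T ≈ 221.3 K

Wien's law gives T = b/λ_max = (2.898×10⁻³ m·K)/(1.3095×10⁻⁵ m) = 221.3 K.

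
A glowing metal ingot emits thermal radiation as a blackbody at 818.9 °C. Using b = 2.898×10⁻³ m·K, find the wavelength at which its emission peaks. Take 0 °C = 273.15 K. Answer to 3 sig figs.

λ_max ≈ 2.65×10³ nm

T = 818.9 °C + 273.15 = 1092.05 K.
Wien's displacement law: λ_max = b/T = (2.898×10⁻³ m·K)/(1092.05 K) = 2.654×10⁻⁶ m.
That is 2.65×10³ nm, in the infrared range.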